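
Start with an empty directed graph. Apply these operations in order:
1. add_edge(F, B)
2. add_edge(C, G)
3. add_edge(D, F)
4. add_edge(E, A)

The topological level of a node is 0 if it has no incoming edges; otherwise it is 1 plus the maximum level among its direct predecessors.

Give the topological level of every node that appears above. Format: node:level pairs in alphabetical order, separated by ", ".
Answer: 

Answer: A:1, B:2, C:0, D:0, E:0, F:1, G:1

Derivation:
Op 1: add_edge(F, B). Edges now: 1
Op 2: add_edge(C, G). Edges now: 2
Op 3: add_edge(D, F). Edges now: 3
Op 4: add_edge(E, A). Edges now: 4
Compute levels (Kahn BFS):
  sources (in-degree 0): C, D, E
  process C: level=0
    C->G: in-degree(G)=0, level(G)=1, enqueue
  process D: level=0
    D->F: in-degree(F)=0, level(F)=1, enqueue
  process E: level=0
    E->A: in-degree(A)=0, level(A)=1, enqueue
  process G: level=1
  process F: level=1
    F->B: in-degree(B)=0, level(B)=2, enqueue
  process A: level=1
  process B: level=2
All levels: A:1, B:2, C:0, D:0, E:0, F:1, G:1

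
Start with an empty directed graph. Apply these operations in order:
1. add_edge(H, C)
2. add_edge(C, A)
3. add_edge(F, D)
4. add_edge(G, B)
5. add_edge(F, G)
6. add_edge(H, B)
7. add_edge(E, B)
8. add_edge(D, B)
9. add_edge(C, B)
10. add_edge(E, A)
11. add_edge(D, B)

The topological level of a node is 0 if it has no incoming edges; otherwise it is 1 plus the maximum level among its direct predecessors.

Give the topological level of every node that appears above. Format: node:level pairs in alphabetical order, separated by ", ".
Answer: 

Answer: A:2, B:2, C:1, D:1, E:0, F:0, G:1, H:0

Derivation:
Op 1: add_edge(H, C). Edges now: 1
Op 2: add_edge(C, A). Edges now: 2
Op 3: add_edge(F, D). Edges now: 3
Op 4: add_edge(G, B). Edges now: 4
Op 5: add_edge(F, G). Edges now: 5
Op 6: add_edge(H, B). Edges now: 6
Op 7: add_edge(E, B). Edges now: 7
Op 8: add_edge(D, B). Edges now: 8
Op 9: add_edge(C, B). Edges now: 9
Op 10: add_edge(E, A). Edges now: 10
Op 11: add_edge(D, B) (duplicate, no change). Edges now: 10
Compute levels (Kahn BFS):
  sources (in-degree 0): E, F, H
  process E: level=0
    E->A: in-degree(A)=1, level(A)>=1
    E->B: in-degree(B)=4, level(B)>=1
  process F: level=0
    F->D: in-degree(D)=0, level(D)=1, enqueue
    F->G: in-degree(G)=0, level(G)=1, enqueue
  process H: level=0
    H->B: in-degree(B)=3, level(B)>=1
    H->C: in-degree(C)=0, level(C)=1, enqueue
  process D: level=1
    D->B: in-degree(B)=2, level(B)>=2
  process G: level=1
    G->B: in-degree(B)=1, level(B)>=2
  process C: level=1
    C->A: in-degree(A)=0, level(A)=2, enqueue
    C->B: in-degree(B)=0, level(B)=2, enqueue
  process A: level=2
  process B: level=2
All levels: A:2, B:2, C:1, D:1, E:0, F:0, G:1, H:0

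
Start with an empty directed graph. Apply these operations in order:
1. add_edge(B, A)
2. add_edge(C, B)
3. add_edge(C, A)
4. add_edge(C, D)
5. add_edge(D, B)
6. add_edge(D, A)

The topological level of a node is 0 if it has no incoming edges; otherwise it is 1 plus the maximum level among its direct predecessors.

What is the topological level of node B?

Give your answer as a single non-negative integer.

Answer: 2

Derivation:
Op 1: add_edge(B, A). Edges now: 1
Op 2: add_edge(C, B). Edges now: 2
Op 3: add_edge(C, A). Edges now: 3
Op 4: add_edge(C, D). Edges now: 4
Op 5: add_edge(D, B). Edges now: 5
Op 6: add_edge(D, A). Edges now: 6
Compute levels (Kahn BFS):
  sources (in-degree 0): C
  process C: level=0
    C->A: in-degree(A)=2, level(A)>=1
    C->B: in-degree(B)=1, level(B)>=1
    C->D: in-degree(D)=0, level(D)=1, enqueue
  process D: level=1
    D->A: in-degree(A)=1, level(A)>=2
    D->B: in-degree(B)=0, level(B)=2, enqueue
  process B: level=2
    B->A: in-degree(A)=0, level(A)=3, enqueue
  process A: level=3
All levels: A:3, B:2, C:0, D:1
level(B) = 2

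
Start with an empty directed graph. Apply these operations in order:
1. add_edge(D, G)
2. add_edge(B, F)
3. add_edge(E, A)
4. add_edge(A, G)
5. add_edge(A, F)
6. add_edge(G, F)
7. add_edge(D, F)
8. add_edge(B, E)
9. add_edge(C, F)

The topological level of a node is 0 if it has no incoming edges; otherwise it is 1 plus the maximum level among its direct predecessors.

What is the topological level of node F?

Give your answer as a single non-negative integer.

Op 1: add_edge(D, G). Edges now: 1
Op 2: add_edge(B, F). Edges now: 2
Op 3: add_edge(E, A). Edges now: 3
Op 4: add_edge(A, G). Edges now: 4
Op 5: add_edge(A, F). Edges now: 5
Op 6: add_edge(G, F). Edges now: 6
Op 7: add_edge(D, F). Edges now: 7
Op 8: add_edge(B, E). Edges now: 8
Op 9: add_edge(C, F). Edges now: 9
Compute levels (Kahn BFS):
  sources (in-degree 0): B, C, D
  process B: level=0
    B->E: in-degree(E)=0, level(E)=1, enqueue
    B->F: in-degree(F)=4, level(F)>=1
  process C: level=0
    C->F: in-degree(F)=3, level(F)>=1
  process D: level=0
    D->F: in-degree(F)=2, level(F)>=1
    D->G: in-degree(G)=1, level(G)>=1
  process E: level=1
    E->A: in-degree(A)=0, level(A)=2, enqueue
  process A: level=2
    A->F: in-degree(F)=1, level(F)>=3
    A->G: in-degree(G)=0, level(G)=3, enqueue
  process G: level=3
    G->F: in-degree(F)=0, level(F)=4, enqueue
  process F: level=4
All levels: A:2, B:0, C:0, D:0, E:1, F:4, G:3
level(F) = 4

Answer: 4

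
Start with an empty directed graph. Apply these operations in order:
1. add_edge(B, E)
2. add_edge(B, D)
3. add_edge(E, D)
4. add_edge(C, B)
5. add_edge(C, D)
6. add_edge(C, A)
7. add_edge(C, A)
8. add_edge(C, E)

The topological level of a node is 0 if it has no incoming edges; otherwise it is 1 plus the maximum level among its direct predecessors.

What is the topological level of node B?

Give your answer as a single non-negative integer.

Op 1: add_edge(B, E). Edges now: 1
Op 2: add_edge(B, D). Edges now: 2
Op 3: add_edge(E, D). Edges now: 3
Op 4: add_edge(C, B). Edges now: 4
Op 5: add_edge(C, D). Edges now: 5
Op 6: add_edge(C, A). Edges now: 6
Op 7: add_edge(C, A) (duplicate, no change). Edges now: 6
Op 8: add_edge(C, E). Edges now: 7
Compute levels (Kahn BFS):
  sources (in-degree 0): C
  process C: level=0
    C->A: in-degree(A)=0, level(A)=1, enqueue
    C->B: in-degree(B)=0, level(B)=1, enqueue
    C->D: in-degree(D)=2, level(D)>=1
    C->E: in-degree(E)=1, level(E)>=1
  process A: level=1
  process B: level=1
    B->D: in-degree(D)=1, level(D)>=2
    B->E: in-degree(E)=0, level(E)=2, enqueue
  process E: level=2
    E->D: in-degree(D)=0, level(D)=3, enqueue
  process D: level=3
All levels: A:1, B:1, C:0, D:3, E:2
level(B) = 1

Answer: 1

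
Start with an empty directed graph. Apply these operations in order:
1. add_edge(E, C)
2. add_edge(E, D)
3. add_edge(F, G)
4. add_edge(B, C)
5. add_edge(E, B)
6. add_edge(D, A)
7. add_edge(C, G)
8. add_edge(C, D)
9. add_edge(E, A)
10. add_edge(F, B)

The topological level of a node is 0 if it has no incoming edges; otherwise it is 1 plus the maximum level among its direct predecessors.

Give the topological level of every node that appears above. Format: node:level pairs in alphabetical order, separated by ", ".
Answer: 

Op 1: add_edge(E, C). Edges now: 1
Op 2: add_edge(E, D). Edges now: 2
Op 3: add_edge(F, G). Edges now: 3
Op 4: add_edge(B, C). Edges now: 4
Op 5: add_edge(E, B). Edges now: 5
Op 6: add_edge(D, A). Edges now: 6
Op 7: add_edge(C, G). Edges now: 7
Op 8: add_edge(C, D). Edges now: 8
Op 9: add_edge(E, A). Edges now: 9
Op 10: add_edge(F, B). Edges now: 10
Compute levels (Kahn BFS):
  sources (in-degree 0): E, F
  process E: level=0
    E->A: in-degree(A)=1, level(A)>=1
    E->B: in-degree(B)=1, level(B)>=1
    E->C: in-degree(C)=1, level(C)>=1
    E->D: in-degree(D)=1, level(D)>=1
  process F: level=0
    F->B: in-degree(B)=0, level(B)=1, enqueue
    F->G: in-degree(G)=1, level(G)>=1
  process B: level=1
    B->C: in-degree(C)=0, level(C)=2, enqueue
  process C: level=2
    C->D: in-degree(D)=0, level(D)=3, enqueue
    C->G: in-degree(G)=0, level(G)=3, enqueue
  process D: level=3
    D->A: in-degree(A)=0, level(A)=4, enqueue
  process G: level=3
  process A: level=4
All levels: A:4, B:1, C:2, D:3, E:0, F:0, G:3

Answer: A:4, B:1, C:2, D:3, E:0, F:0, G:3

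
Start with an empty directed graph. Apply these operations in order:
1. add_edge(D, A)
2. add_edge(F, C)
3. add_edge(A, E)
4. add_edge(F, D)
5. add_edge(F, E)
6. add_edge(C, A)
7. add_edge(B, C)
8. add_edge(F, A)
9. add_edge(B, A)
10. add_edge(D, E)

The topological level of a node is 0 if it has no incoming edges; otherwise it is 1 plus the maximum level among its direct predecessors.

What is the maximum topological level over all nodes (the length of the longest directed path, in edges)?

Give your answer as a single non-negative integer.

Op 1: add_edge(D, A). Edges now: 1
Op 2: add_edge(F, C). Edges now: 2
Op 3: add_edge(A, E). Edges now: 3
Op 4: add_edge(F, D). Edges now: 4
Op 5: add_edge(F, E). Edges now: 5
Op 6: add_edge(C, A). Edges now: 6
Op 7: add_edge(B, C). Edges now: 7
Op 8: add_edge(F, A). Edges now: 8
Op 9: add_edge(B, A). Edges now: 9
Op 10: add_edge(D, E). Edges now: 10
Compute levels (Kahn BFS):
  sources (in-degree 0): B, F
  process B: level=0
    B->A: in-degree(A)=3, level(A)>=1
    B->C: in-degree(C)=1, level(C)>=1
  process F: level=0
    F->A: in-degree(A)=2, level(A)>=1
    F->C: in-degree(C)=0, level(C)=1, enqueue
    F->D: in-degree(D)=0, level(D)=1, enqueue
    F->E: in-degree(E)=2, level(E)>=1
  process C: level=1
    C->A: in-degree(A)=1, level(A)>=2
  process D: level=1
    D->A: in-degree(A)=0, level(A)=2, enqueue
    D->E: in-degree(E)=1, level(E)>=2
  process A: level=2
    A->E: in-degree(E)=0, level(E)=3, enqueue
  process E: level=3
All levels: A:2, B:0, C:1, D:1, E:3, F:0
max level = 3

Answer: 3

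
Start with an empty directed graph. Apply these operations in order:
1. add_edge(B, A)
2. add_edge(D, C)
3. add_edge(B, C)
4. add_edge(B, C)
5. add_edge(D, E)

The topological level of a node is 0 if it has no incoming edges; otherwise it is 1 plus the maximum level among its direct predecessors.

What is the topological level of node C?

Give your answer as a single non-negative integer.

Op 1: add_edge(B, A). Edges now: 1
Op 2: add_edge(D, C). Edges now: 2
Op 3: add_edge(B, C). Edges now: 3
Op 4: add_edge(B, C) (duplicate, no change). Edges now: 3
Op 5: add_edge(D, E). Edges now: 4
Compute levels (Kahn BFS):
  sources (in-degree 0): B, D
  process B: level=0
    B->A: in-degree(A)=0, level(A)=1, enqueue
    B->C: in-degree(C)=1, level(C)>=1
  process D: level=0
    D->C: in-degree(C)=0, level(C)=1, enqueue
    D->E: in-degree(E)=0, level(E)=1, enqueue
  process A: level=1
  process C: level=1
  process E: level=1
All levels: A:1, B:0, C:1, D:0, E:1
level(C) = 1

Answer: 1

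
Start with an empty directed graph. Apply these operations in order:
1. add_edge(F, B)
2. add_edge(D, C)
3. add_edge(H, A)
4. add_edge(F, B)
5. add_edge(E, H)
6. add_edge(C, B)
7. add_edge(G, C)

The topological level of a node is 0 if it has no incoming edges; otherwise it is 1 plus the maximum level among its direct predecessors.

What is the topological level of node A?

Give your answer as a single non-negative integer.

Answer: 2

Derivation:
Op 1: add_edge(F, B). Edges now: 1
Op 2: add_edge(D, C). Edges now: 2
Op 3: add_edge(H, A). Edges now: 3
Op 4: add_edge(F, B) (duplicate, no change). Edges now: 3
Op 5: add_edge(E, H). Edges now: 4
Op 6: add_edge(C, B). Edges now: 5
Op 7: add_edge(G, C). Edges now: 6
Compute levels (Kahn BFS):
  sources (in-degree 0): D, E, F, G
  process D: level=0
    D->C: in-degree(C)=1, level(C)>=1
  process E: level=0
    E->H: in-degree(H)=0, level(H)=1, enqueue
  process F: level=0
    F->B: in-degree(B)=1, level(B)>=1
  process G: level=0
    G->C: in-degree(C)=0, level(C)=1, enqueue
  process H: level=1
    H->A: in-degree(A)=0, level(A)=2, enqueue
  process C: level=1
    C->B: in-degree(B)=0, level(B)=2, enqueue
  process A: level=2
  process B: level=2
All levels: A:2, B:2, C:1, D:0, E:0, F:0, G:0, H:1
level(A) = 2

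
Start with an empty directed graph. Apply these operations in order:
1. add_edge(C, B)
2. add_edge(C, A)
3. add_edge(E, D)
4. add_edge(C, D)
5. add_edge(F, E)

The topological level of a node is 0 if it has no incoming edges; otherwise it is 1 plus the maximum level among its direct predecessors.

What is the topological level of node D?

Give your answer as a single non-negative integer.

Op 1: add_edge(C, B). Edges now: 1
Op 2: add_edge(C, A). Edges now: 2
Op 3: add_edge(E, D). Edges now: 3
Op 4: add_edge(C, D). Edges now: 4
Op 5: add_edge(F, E). Edges now: 5
Compute levels (Kahn BFS):
  sources (in-degree 0): C, F
  process C: level=0
    C->A: in-degree(A)=0, level(A)=1, enqueue
    C->B: in-degree(B)=0, level(B)=1, enqueue
    C->D: in-degree(D)=1, level(D)>=1
  process F: level=0
    F->E: in-degree(E)=0, level(E)=1, enqueue
  process A: level=1
  process B: level=1
  process E: level=1
    E->D: in-degree(D)=0, level(D)=2, enqueue
  process D: level=2
All levels: A:1, B:1, C:0, D:2, E:1, F:0
level(D) = 2

Answer: 2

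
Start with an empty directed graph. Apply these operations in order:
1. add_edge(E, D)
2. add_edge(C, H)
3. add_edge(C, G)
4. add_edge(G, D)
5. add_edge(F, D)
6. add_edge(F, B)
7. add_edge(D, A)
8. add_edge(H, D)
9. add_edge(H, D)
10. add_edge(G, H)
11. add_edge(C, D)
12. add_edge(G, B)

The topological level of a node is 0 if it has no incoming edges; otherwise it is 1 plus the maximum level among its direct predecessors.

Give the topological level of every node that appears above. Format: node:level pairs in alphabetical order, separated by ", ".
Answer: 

Answer: A:4, B:2, C:0, D:3, E:0, F:0, G:1, H:2

Derivation:
Op 1: add_edge(E, D). Edges now: 1
Op 2: add_edge(C, H). Edges now: 2
Op 3: add_edge(C, G). Edges now: 3
Op 4: add_edge(G, D). Edges now: 4
Op 5: add_edge(F, D). Edges now: 5
Op 6: add_edge(F, B). Edges now: 6
Op 7: add_edge(D, A). Edges now: 7
Op 8: add_edge(H, D). Edges now: 8
Op 9: add_edge(H, D) (duplicate, no change). Edges now: 8
Op 10: add_edge(G, H). Edges now: 9
Op 11: add_edge(C, D). Edges now: 10
Op 12: add_edge(G, B). Edges now: 11
Compute levels (Kahn BFS):
  sources (in-degree 0): C, E, F
  process C: level=0
    C->D: in-degree(D)=4, level(D)>=1
    C->G: in-degree(G)=0, level(G)=1, enqueue
    C->H: in-degree(H)=1, level(H)>=1
  process E: level=0
    E->D: in-degree(D)=3, level(D)>=1
  process F: level=0
    F->B: in-degree(B)=1, level(B)>=1
    F->D: in-degree(D)=2, level(D)>=1
  process G: level=1
    G->B: in-degree(B)=0, level(B)=2, enqueue
    G->D: in-degree(D)=1, level(D)>=2
    G->H: in-degree(H)=0, level(H)=2, enqueue
  process B: level=2
  process H: level=2
    H->D: in-degree(D)=0, level(D)=3, enqueue
  process D: level=3
    D->A: in-degree(A)=0, level(A)=4, enqueue
  process A: level=4
All levels: A:4, B:2, C:0, D:3, E:0, F:0, G:1, H:2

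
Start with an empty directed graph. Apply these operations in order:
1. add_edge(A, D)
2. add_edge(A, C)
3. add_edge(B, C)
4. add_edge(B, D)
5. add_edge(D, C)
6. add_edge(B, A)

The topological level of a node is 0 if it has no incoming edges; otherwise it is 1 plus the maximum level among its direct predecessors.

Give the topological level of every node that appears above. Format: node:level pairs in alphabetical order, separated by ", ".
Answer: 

Answer: A:1, B:0, C:3, D:2

Derivation:
Op 1: add_edge(A, D). Edges now: 1
Op 2: add_edge(A, C). Edges now: 2
Op 3: add_edge(B, C). Edges now: 3
Op 4: add_edge(B, D). Edges now: 4
Op 5: add_edge(D, C). Edges now: 5
Op 6: add_edge(B, A). Edges now: 6
Compute levels (Kahn BFS):
  sources (in-degree 0): B
  process B: level=0
    B->A: in-degree(A)=0, level(A)=1, enqueue
    B->C: in-degree(C)=2, level(C)>=1
    B->D: in-degree(D)=1, level(D)>=1
  process A: level=1
    A->C: in-degree(C)=1, level(C)>=2
    A->D: in-degree(D)=0, level(D)=2, enqueue
  process D: level=2
    D->C: in-degree(C)=0, level(C)=3, enqueue
  process C: level=3
All levels: A:1, B:0, C:3, D:2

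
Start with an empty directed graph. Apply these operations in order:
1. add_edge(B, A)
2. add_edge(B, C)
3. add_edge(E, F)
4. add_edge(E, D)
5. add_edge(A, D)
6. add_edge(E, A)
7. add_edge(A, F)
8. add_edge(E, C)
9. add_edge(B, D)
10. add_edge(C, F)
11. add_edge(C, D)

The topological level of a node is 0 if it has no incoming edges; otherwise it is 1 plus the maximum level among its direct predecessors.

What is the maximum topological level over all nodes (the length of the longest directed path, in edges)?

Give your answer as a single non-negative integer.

Answer: 2

Derivation:
Op 1: add_edge(B, A). Edges now: 1
Op 2: add_edge(B, C). Edges now: 2
Op 3: add_edge(E, F). Edges now: 3
Op 4: add_edge(E, D). Edges now: 4
Op 5: add_edge(A, D). Edges now: 5
Op 6: add_edge(E, A). Edges now: 6
Op 7: add_edge(A, F). Edges now: 7
Op 8: add_edge(E, C). Edges now: 8
Op 9: add_edge(B, D). Edges now: 9
Op 10: add_edge(C, F). Edges now: 10
Op 11: add_edge(C, D). Edges now: 11
Compute levels (Kahn BFS):
  sources (in-degree 0): B, E
  process B: level=0
    B->A: in-degree(A)=1, level(A)>=1
    B->C: in-degree(C)=1, level(C)>=1
    B->D: in-degree(D)=3, level(D)>=1
  process E: level=0
    E->A: in-degree(A)=0, level(A)=1, enqueue
    E->C: in-degree(C)=0, level(C)=1, enqueue
    E->D: in-degree(D)=2, level(D)>=1
    E->F: in-degree(F)=2, level(F)>=1
  process A: level=1
    A->D: in-degree(D)=1, level(D)>=2
    A->F: in-degree(F)=1, level(F)>=2
  process C: level=1
    C->D: in-degree(D)=0, level(D)=2, enqueue
    C->F: in-degree(F)=0, level(F)=2, enqueue
  process D: level=2
  process F: level=2
All levels: A:1, B:0, C:1, D:2, E:0, F:2
max level = 2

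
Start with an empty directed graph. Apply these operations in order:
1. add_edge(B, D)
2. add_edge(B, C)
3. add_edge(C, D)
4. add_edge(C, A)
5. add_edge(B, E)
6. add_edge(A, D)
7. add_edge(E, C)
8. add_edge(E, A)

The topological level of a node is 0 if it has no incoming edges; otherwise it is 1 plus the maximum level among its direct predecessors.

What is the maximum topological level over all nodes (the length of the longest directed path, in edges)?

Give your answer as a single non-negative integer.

Answer: 4

Derivation:
Op 1: add_edge(B, D). Edges now: 1
Op 2: add_edge(B, C). Edges now: 2
Op 3: add_edge(C, D). Edges now: 3
Op 4: add_edge(C, A). Edges now: 4
Op 5: add_edge(B, E). Edges now: 5
Op 6: add_edge(A, D). Edges now: 6
Op 7: add_edge(E, C). Edges now: 7
Op 8: add_edge(E, A). Edges now: 8
Compute levels (Kahn BFS):
  sources (in-degree 0): B
  process B: level=0
    B->C: in-degree(C)=1, level(C)>=1
    B->D: in-degree(D)=2, level(D)>=1
    B->E: in-degree(E)=0, level(E)=1, enqueue
  process E: level=1
    E->A: in-degree(A)=1, level(A)>=2
    E->C: in-degree(C)=0, level(C)=2, enqueue
  process C: level=2
    C->A: in-degree(A)=0, level(A)=3, enqueue
    C->D: in-degree(D)=1, level(D)>=3
  process A: level=3
    A->D: in-degree(D)=0, level(D)=4, enqueue
  process D: level=4
All levels: A:3, B:0, C:2, D:4, E:1
max level = 4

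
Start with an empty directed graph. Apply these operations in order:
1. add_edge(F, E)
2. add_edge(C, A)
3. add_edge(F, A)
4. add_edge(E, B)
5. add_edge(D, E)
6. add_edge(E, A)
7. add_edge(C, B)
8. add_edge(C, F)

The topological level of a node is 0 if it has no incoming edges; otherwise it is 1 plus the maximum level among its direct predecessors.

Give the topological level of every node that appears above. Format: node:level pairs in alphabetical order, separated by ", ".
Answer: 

Answer: A:3, B:3, C:0, D:0, E:2, F:1

Derivation:
Op 1: add_edge(F, E). Edges now: 1
Op 2: add_edge(C, A). Edges now: 2
Op 3: add_edge(F, A). Edges now: 3
Op 4: add_edge(E, B). Edges now: 4
Op 5: add_edge(D, E). Edges now: 5
Op 6: add_edge(E, A). Edges now: 6
Op 7: add_edge(C, B). Edges now: 7
Op 8: add_edge(C, F). Edges now: 8
Compute levels (Kahn BFS):
  sources (in-degree 0): C, D
  process C: level=0
    C->A: in-degree(A)=2, level(A)>=1
    C->B: in-degree(B)=1, level(B)>=1
    C->F: in-degree(F)=0, level(F)=1, enqueue
  process D: level=0
    D->E: in-degree(E)=1, level(E)>=1
  process F: level=1
    F->A: in-degree(A)=1, level(A)>=2
    F->E: in-degree(E)=0, level(E)=2, enqueue
  process E: level=2
    E->A: in-degree(A)=0, level(A)=3, enqueue
    E->B: in-degree(B)=0, level(B)=3, enqueue
  process A: level=3
  process B: level=3
All levels: A:3, B:3, C:0, D:0, E:2, F:1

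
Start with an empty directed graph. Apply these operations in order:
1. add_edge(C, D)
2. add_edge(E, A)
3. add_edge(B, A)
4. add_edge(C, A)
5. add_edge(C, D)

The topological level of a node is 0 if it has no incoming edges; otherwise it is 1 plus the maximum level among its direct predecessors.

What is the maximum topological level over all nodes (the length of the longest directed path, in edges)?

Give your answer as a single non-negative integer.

Op 1: add_edge(C, D). Edges now: 1
Op 2: add_edge(E, A). Edges now: 2
Op 3: add_edge(B, A). Edges now: 3
Op 4: add_edge(C, A). Edges now: 4
Op 5: add_edge(C, D) (duplicate, no change). Edges now: 4
Compute levels (Kahn BFS):
  sources (in-degree 0): B, C, E
  process B: level=0
    B->A: in-degree(A)=2, level(A)>=1
  process C: level=0
    C->A: in-degree(A)=1, level(A)>=1
    C->D: in-degree(D)=0, level(D)=1, enqueue
  process E: level=0
    E->A: in-degree(A)=0, level(A)=1, enqueue
  process D: level=1
  process A: level=1
All levels: A:1, B:0, C:0, D:1, E:0
max level = 1

Answer: 1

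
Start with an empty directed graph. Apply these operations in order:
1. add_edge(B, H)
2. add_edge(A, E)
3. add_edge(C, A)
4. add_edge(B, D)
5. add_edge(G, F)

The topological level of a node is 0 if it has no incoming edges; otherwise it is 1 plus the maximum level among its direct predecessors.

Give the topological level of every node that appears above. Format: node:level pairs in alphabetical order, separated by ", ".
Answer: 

Answer: A:1, B:0, C:0, D:1, E:2, F:1, G:0, H:1

Derivation:
Op 1: add_edge(B, H). Edges now: 1
Op 2: add_edge(A, E). Edges now: 2
Op 3: add_edge(C, A). Edges now: 3
Op 4: add_edge(B, D). Edges now: 4
Op 5: add_edge(G, F). Edges now: 5
Compute levels (Kahn BFS):
  sources (in-degree 0): B, C, G
  process B: level=0
    B->D: in-degree(D)=0, level(D)=1, enqueue
    B->H: in-degree(H)=0, level(H)=1, enqueue
  process C: level=0
    C->A: in-degree(A)=0, level(A)=1, enqueue
  process G: level=0
    G->F: in-degree(F)=0, level(F)=1, enqueue
  process D: level=1
  process H: level=1
  process A: level=1
    A->E: in-degree(E)=0, level(E)=2, enqueue
  process F: level=1
  process E: level=2
All levels: A:1, B:0, C:0, D:1, E:2, F:1, G:0, H:1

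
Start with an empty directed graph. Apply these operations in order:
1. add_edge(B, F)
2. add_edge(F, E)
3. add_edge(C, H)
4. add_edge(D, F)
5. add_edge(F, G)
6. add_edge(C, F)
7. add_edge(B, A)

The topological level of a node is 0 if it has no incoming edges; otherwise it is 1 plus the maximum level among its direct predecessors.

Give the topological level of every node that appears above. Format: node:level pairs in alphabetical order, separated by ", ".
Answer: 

Answer: A:1, B:0, C:0, D:0, E:2, F:1, G:2, H:1

Derivation:
Op 1: add_edge(B, F). Edges now: 1
Op 2: add_edge(F, E). Edges now: 2
Op 3: add_edge(C, H). Edges now: 3
Op 4: add_edge(D, F). Edges now: 4
Op 5: add_edge(F, G). Edges now: 5
Op 6: add_edge(C, F). Edges now: 6
Op 7: add_edge(B, A). Edges now: 7
Compute levels (Kahn BFS):
  sources (in-degree 0): B, C, D
  process B: level=0
    B->A: in-degree(A)=0, level(A)=1, enqueue
    B->F: in-degree(F)=2, level(F)>=1
  process C: level=0
    C->F: in-degree(F)=1, level(F)>=1
    C->H: in-degree(H)=0, level(H)=1, enqueue
  process D: level=0
    D->F: in-degree(F)=0, level(F)=1, enqueue
  process A: level=1
  process H: level=1
  process F: level=1
    F->E: in-degree(E)=0, level(E)=2, enqueue
    F->G: in-degree(G)=0, level(G)=2, enqueue
  process E: level=2
  process G: level=2
All levels: A:1, B:0, C:0, D:0, E:2, F:1, G:2, H:1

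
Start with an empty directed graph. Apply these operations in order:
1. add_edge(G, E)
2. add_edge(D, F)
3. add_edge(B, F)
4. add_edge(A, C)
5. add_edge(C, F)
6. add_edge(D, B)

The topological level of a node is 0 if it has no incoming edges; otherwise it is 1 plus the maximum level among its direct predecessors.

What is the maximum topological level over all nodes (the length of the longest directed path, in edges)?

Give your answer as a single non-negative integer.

Answer: 2

Derivation:
Op 1: add_edge(G, E). Edges now: 1
Op 2: add_edge(D, F). Edges now: 2
Op 3: add_edge(B, F). Edges now: 3
Op 4: add_edge(A, C). Edges now: 4
Op 5: add_edge(C, F). Edges now: 5
Op 6: add_edge(D, B). Edges now: 6
Compute levels (Kahn BFS):
  sources (in-degree 0): A, D, G
  process A: level=0
    A->C: in-degree(C)=0, level(C)=1, enqueue
  process D: level=0
    D->B: in-degree(B)=0, level(B)=1, enqueue
    D->F: in-degree(F)=2, level(F)>=1
  process G: level=0
    G->E: in-degree(E)=0, level(E)=1, enqueue
  process C: level=1
    C->F: in-degree(F)=1, level(F)>=2
  process B: level=1
    B->F: in-degree(F)=0, level(F)=2, enqueue
  process E: level=1
  process F: level=2
All levels: A:0, B:1, C:1, D:0, E:1, F:2, G:0
max level = 2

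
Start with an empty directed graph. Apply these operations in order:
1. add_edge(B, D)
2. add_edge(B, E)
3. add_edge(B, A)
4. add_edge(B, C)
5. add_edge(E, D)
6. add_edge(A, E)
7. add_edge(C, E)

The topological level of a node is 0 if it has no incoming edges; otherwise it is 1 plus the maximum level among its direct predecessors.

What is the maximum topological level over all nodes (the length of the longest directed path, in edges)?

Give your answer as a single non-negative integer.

Answer: 3

Derivation:
Op 1: add_edge(B, D). Edges now: 1
Op 2: add_edge(B, E). Edges now: 2
Op 3: add_edge(B, A). Edges now: 3
Op 4: add_edge(B, C). Edges now: 4
Op 5: add_edge(E, D). Edges now: 5
Op 6: add_edge(A, E). Edges now: 6
Op 7: add_edge(C, E). Edges now: 7
Compute levels (Kahn BFS):
  sources (in-degree 0): B
  process B: level=0
    B->A: in-degree(A)=0, level(A)=1, enqueue
    B->C: in-degree(C)=0, level(C)=1, enqueue
    B->D: in-degree(D)=1, level(D)>=1
    B->E: in-degree(E)=2, level(E)>=1
  process A: level=1
    A->E: in-degree(E)=1, level(E)>=2
  process C: level=1
    C->E: in-degree(E)=0, level(E)=2, enqueue
  process E: level=2
    E->D: in-degree(D)=0, level(D)=3, enqueue
  process D: level=3
All levels: A:1, B:0, C:1, D:3, E:2
max level = 3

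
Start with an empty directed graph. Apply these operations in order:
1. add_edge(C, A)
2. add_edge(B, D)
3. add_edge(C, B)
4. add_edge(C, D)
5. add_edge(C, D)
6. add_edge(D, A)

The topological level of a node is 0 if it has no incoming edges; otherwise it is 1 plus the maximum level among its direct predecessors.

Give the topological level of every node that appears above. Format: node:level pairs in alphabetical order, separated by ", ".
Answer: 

Answer: A:3, B:1, C:0, D:2

Derivation:
Op 1: add_edge(C, A). Edges now: 1
Op 2: add_edge(B, D). Edges now: 2
Op 3: add_edge(C, B). Edges now: 3
Op 4: add_edge(C, D). Edges now: 4
Op 5: add_edge(C, D) (duplicate, no change). Edges now: 4
Op 6: add_edge(D, A). Edges now: 5
Compute levels (Kahn BFS):
  sources (in-degree 0): C
  process C: level=0
    C->A: in-degree(A)=1, level(A)>=1
    C->B: in-degree(B)=0, level(B)=1, enqueue
    C->D: in-degree(D)=1, level(D)>=1
  process B: level=1
    B->D: in-degree(D)=0, level(D)=2, enqueue
  process D: level=2
    D->A: in-degree(A)=0, level(A)=3, enqueue
  process A: level=3
All levels: A:3, B:1, C:0, D:2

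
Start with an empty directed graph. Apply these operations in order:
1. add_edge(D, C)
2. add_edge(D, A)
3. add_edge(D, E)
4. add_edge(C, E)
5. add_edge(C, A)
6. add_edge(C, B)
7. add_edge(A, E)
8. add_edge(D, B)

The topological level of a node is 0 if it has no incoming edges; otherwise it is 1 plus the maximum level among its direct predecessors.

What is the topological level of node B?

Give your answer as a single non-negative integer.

Answer: 2

Derivation:
Op 1: add_edge(D, C). Edges now: 1
Op 2: add_edge(D, A). Edges now: 2
Op 3: add_edge(D, E). Edges now: 3
Op 4: add_edge(C, E). Edges now: 4
Op 5: add_edge(C, A). Edges now: 5
Op 6: add_edge(C, B). Edges now: 6
Op 7: add_edge(A, E). Edges now: 7
Op 8: add_edge(D, B). Edges now: 8
Compute levels (Kahn BFS):
  sources (in-degree 0): D
  process D: level=0
    D->A: in-degree(A)=1, level(A)>=1
    D->B: in-degree(B)=1, level(B)>=1
    D->C: in-degree(C)=0, level(C)=1, enqueue
    D->E: in-degree(E)=2, level(E)>=1
  process C: level=1
    C->A: in-degree(A)=0, level(A)=2, enqueue
    C->B: in-degree(B)=0, level(B)=2, enqueue
    C->E: in-degree(E)=1, level(E)>=2
  process A: level=2
    A->E: in-degree(E)=0, level(E)=3, enqueue
  process B: level=2
  process E: level=3
All levels: A:2, B:2, C:1, D:0, E:3
level(B) = 2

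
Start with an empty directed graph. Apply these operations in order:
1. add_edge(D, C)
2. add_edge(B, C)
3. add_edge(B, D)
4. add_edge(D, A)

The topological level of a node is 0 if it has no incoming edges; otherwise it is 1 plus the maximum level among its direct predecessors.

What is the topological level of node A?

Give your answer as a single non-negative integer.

Answer: 2

Derivation:
Op 1: add_edge(D, C). Edges now: 1
Op 2: add_edge(B, C). Edges now: 2
Op 3: add_edge(B, D). Edges now: 3
Op 4: add_edge(D, A). Edges now: 4
Compute levels (Kahn BFS):
  sources (in-degree 0): B
  process B: level=0
    B->C: in-degree(C)=1, level(C)>=1
    B->D: in-degree(D)=0, level(D)=1, enqueue
  process D: level=1
    D->A: in-degree(A)=0, level(A)=2, enqueue
    D->C: in-degree(C)=0, level(C)=2, enqueue
  process A: level=2
  process C: level=2
All levels: A:2, B:0, C:2, D:1
level(A) = 2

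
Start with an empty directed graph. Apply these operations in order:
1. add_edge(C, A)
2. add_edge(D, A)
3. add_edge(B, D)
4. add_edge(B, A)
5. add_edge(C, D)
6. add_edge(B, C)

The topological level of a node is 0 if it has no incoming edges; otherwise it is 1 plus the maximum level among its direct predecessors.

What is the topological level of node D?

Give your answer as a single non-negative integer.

Op 1: add_edge(C, A). Edges now: 1
Op 2: add_edge(D, A). Edges now: 2
Op 3: add_edge(B, D). Edges now: 3
Op 4: add_edge(B, A). Edges now: 4
Op 5: add_edge(C, D). Edges now: 5
Op 6: add_edge(B, C). Edges now: 6
Compute levels (Kahn BFS):
  sources (in-degree 0): B
  process B: level=0
    B->A: in-degree(A)=2, level(A)>=1
    B->C: in-degree(C)=0, level(C)=1, enqueue
    B->D: in-degree(D)=1, level(D)>=1
  process C: level=1
    C->A: in-degree(A)=1, level(A)>=2
    C->D: in-degree(D)=0, level(D)=2, enqueue
  process D: level=2
    D->A: in-degree(A)=0, level(A)=3, enqueue
  process A: level=3
All levels: A:3, B:0, C:1, D:2
level(D) = 2

Answer: 2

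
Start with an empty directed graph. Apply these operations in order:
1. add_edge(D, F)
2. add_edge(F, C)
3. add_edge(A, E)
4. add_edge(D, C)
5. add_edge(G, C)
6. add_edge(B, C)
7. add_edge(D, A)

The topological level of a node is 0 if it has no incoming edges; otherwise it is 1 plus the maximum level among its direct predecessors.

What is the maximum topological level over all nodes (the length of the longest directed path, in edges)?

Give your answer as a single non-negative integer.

Answer: 2

Derivation:
Op 1: add_edge(D, F). Edges now: 1
Op 2: add_edge(F, C). Edges now: 2
Op 3: add_edge(A, E). Edges now: 3
Op 4: add_edge(D, C). Edges now: 4
Op 5: add_edge(G, C). Edges now: 5
Op 6: add_edge(B, C). Edges now: 6
Op 7: add_edge(D, A). Edges now: 7
Compute levels (Kahn BFS):
  sources (in-degree 0): B, D, G
  process B: level=0
    B->C: in-degree(C)=3, level(C)>=1
  process D: level=0
    D->A: in-degree(A)=0, level(A)=1, enqueue
    D->C: in-degree(C)=2, level(C)>=1
    D->F: in-degree(F)=0, level(F)=1, enqueue
  process G: level=0
    G->C: in-degree(C)=1, level(C)>=1
  process A: level=1
    A->E: in-degree(E)=0, level(E)=2, enqueue
  process F: level=1
    F->C: in-degree(C)=0, level(C)=2, enqueue
  process E: level=2
  process C: level=2
All levels: A:1, B:0, C:2, D:0, E:2, F:1, G:0
max level = 2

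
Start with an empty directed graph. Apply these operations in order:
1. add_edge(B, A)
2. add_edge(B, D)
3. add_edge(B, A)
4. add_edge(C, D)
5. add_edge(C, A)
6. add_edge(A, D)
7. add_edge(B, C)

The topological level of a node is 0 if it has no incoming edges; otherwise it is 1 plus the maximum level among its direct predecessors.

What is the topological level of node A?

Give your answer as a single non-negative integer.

Op 1: add_edge(B, A). Edges now: 1
Op 2: add_edge(B, D). Edges now: 2
Op 3: add_edge(B, A) (duplicate, no change). Edges now: 2
Op 4: add_edge(C, D). Edges now: 3
Op 5: add_edge(C, A). Edges now: 4
Op 6: add_edge(A, D). Edges now: 5
Op 7: add_edge(B, C). Edges now: 6
Compute levels (Kahn BFS):
  sources (in-degree 0): B
  process B: level=0
    B->A: in-degree(A)=1, level(A)>=1
    B->C: in-degree(C)=0, level(C)=1, enqueue
    B->D: in-degree(D)=2, level(D)>=1
  process C: level=1
    C->A: in-degree(A)=0, level(A)=2, enqueue
    C->D: in-degree(D)=1, level(D)>=2
  process A: level=2
    A->D: in-degree(D)=0, level(D)=3, enqueue
  process D: level=3
All levels: A:2, B:0, C:1, D:3
level(A) = 2

Answer: 2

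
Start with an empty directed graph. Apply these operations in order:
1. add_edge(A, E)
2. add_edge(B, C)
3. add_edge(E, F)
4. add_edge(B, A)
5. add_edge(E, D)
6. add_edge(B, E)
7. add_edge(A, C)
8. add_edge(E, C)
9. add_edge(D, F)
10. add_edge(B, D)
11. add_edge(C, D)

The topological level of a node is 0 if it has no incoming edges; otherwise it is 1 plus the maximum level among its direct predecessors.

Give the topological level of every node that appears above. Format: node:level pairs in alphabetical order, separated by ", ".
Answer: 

Op 1: add_edge(A, E). Edges now: 1
Op 2: add_edge(B, C). Edges now: 2
Op 3: add_edge(E, F). Edges now: 3
Op 4: add_edge(B, A). Edges now: 4
Op 5: add_edge(E, D). Edges now: 5
Op 6: add_edge(B, E). Edges now: 6
Op 7: add_edge(A, C). Edges now: 7
Op 8: add_edge(E, C). Edges now: 8
Op 9: add_edge(D, F). Edges now: 9
Op 10: add_edge(B, D). Edges now: 10
Op 11: add_edge(C, D). Edges now: 11
Compute levels (Kahn BFS):
  sources (in-degree 0): B
  process B: level=0
    B->A: in-degree(A)=0, level(A)=1, enqueue
    B->C: in-degree(C)=2, level(C)>=1
    B->D: in-degree(D)=2, level(D)>=1
    B->E: in-degree(E)=1, level(E)>=1
  process A: level=1
    A->C: in-degree(C)=1, level(C)>=2
    A->E: in-degree(E)=0, level(E)=2, enqueue
  process E: level=2
    E->C: in-degree(C)=0, level(C)=3, enqueue
    E->D: in-degree(D)=1, level(D)>=3
    E->F: in-degree(F)=1, level(F)>=3
  process C: level=3
    C->D: in-degree(D)=0, level(D)=4, enqueue
  process D: level=4
    D->F: in-degree(F)=0, level(F)=5, enqueue
  process F: level=5
All levels: A:1, B:0, C:3, D:4, E:2, F:5

Answer: A:1, B:0, C:3, D:4, E:2, F:5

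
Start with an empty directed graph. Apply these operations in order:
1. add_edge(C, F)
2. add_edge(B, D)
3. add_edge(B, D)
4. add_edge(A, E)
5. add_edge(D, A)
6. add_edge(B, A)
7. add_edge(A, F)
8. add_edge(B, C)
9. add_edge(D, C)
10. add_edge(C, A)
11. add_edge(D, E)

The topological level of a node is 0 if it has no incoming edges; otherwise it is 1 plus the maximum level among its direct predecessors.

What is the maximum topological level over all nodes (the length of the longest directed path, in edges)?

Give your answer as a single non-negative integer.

Op 1: add_edge(C, F). Edges now: 1
Op 2: add_edge(B, D). Edges now: 2
Op 3: add_edge(B, D) (duplicate, no change). Edges now: 2
Op 4: add_edge(A, E). Edges now: 3
Op 5: add_edge(D, A). Edges now: 4
Op 6: add_edge(B, A). Edges now: 5
Op 7: add_edge(A, F). Edges now: 6
Op 8: add_edge(B, C). Edges now: 7
Op 9: add_edge(D, C). Edges now: 8
Op 10: add_edge(C, A). Edges now: 9
Op 11: add_edge(D, E). Edges now: 10
Compute levels (Kahn BFS):
  sources (in-degree 0): B
  process B: level=0
    B->A: in-degree(A)=2, level(A)>=1
    B->C: in-degree(C)=1, level(C)>=1
    B->D: in-degree(D)=0, level(D)=1, enqueue
  process D: level=1
    D->A: in-degree(A)=1, level(A)>=2
    D->C: in-degree(C)=0, level(C)=2, enqueue
    D->E: in-degree(E)=1, level(E)>=2
  process C: level=2
    C->A: in-degree(A)=0, level(A)=3, enqueue
    C->F: in-degree(F)=1, level(F)>=3
  process A: level=3
    A->E: in-degree(E)=0, level(E)=4, enqueue
    A->F: in-degree(F)=0, level(F)=4, enqueue
  process E: level=4
  process F: level=4
All levels: A:3, B:0, C:2, D:1, E:4, F:4
max level = 4

Answer: 4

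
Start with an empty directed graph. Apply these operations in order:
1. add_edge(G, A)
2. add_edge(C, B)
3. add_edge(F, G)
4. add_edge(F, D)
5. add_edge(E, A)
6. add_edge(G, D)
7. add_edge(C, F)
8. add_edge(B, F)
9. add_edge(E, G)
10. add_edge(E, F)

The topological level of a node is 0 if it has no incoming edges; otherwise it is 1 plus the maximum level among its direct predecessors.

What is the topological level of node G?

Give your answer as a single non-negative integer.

Op 1: add_edge(G, A). Edges now: 1
Op 2: add_edge(C, B). Edges now: 2
Op 3: add_edge(F, G). Edges now: 3
Op 4: add_edge(F, D). Edges now: 4
Op 5: add_edge(E, A). Edges now: 5
Op 6: add_edge(G, D). Edges now: 6
Op 7: add_edge(C, F). Edges now: 7
Op 8: add_edge(B, F). Edges now: 8
Op 9: add_edge(E, G). Edges now: 9
Op 10: add_edge(E, F). Edges now: 10
Compute levels (Kahn BFS):
  sources (in-degree 0): C, E
  process C: level=0
    C->B: in-degree(B)=0, level(B)=1, enqueue
    C->F: in-degree(F)=2, level(F)>=1
  process E: level=0
    E->A: in-degree(A)=1, level(A)>=1
    E->F: in-degree(F)=1, level(F)>=1
    E->G: in-degree(G)=1, level(G)>=1
  process B: level=1
    B->F: in-degree(F)=0, level(F)=2, enqueue
  process F: level=2
    F->D: in-degree(D)=1, level(D)>=3
    F->G: in-degree(G)=0, level(G)=3, enqueue
  process G: level=3
    G->A: in-degree(A)=0, level(A)=4, enqueue
    G->D: in-degree(D)=0, level(D)=4, enqueue
  process A: level=4
  process D: level=4
All levels: A:4, B:1, C:0, D:4, E:0, F:2, G:3
level(G) = 3

Answer: 3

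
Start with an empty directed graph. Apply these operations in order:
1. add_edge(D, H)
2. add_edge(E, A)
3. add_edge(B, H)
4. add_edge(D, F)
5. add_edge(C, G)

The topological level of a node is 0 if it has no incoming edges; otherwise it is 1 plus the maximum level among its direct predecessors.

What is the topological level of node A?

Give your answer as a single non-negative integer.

Op 1: add_edge(D, H). Edges now: 1
Op 2: add_edge(E, A). Edges now: 2
Op 3: add_edge(B, H). Edges now: 3
Op 4: add_edge(D, F). Edges now: 4
Op 5: add_edge(C, G). Edges now: 5
Compute levels (Kahn BFS):
  sources (in-degree 0): B, C, D, E
  process B: level=0
    B->H: in-degree(H)=1, level(H)>=1
  process C: level=0
    C->G: in-degree(G)=0, level(G)=1, enqueue
  process D: level=0
    D->F: in-degree(F)=0, level(F)=1, enqueue
    D->H: in-degree(H)=0, level(H)=1, enqueue
  process E: level=0
    E->A: in-degree(A)=0, level(A)=1, enqueue
  process G: level=1
  process F: level=1
  process H: level=1
  process A: level=1
All levels: A:1, B:0, C:0, D:0, E:0, F:1, G:1, H:1
level(A) = 1

Answer: 1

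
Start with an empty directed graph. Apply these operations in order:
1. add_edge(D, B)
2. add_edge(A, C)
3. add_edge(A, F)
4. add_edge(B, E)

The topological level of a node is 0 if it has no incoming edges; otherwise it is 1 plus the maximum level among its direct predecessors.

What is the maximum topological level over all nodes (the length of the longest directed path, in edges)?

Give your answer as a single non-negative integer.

Op 1: add_edge(D, B). Edges now: 1
Op 2: add_edge(A, C). Edges now: 2
Op 3: add_edge(A, F). Edges now: 3
Op 4: add_edge(B, E). Edges now: 4
Compute levels (Kahn BFS):
  sources (in-degree 0): A, D
  process A: level=0
    A->C: in-degree(C)=0, level(C)=1, enqueue
    A->F: in-degree(F)=0, level(F)=1, enqueue
  process D: level=0
    D->B: in-degree(B)=0, level(B)=1, enqueue
  process C: level=1
  process F: level=1
  process B: level=1
    B->E: in-degree(E)=0, level(E)=2, enqueue
  process E: level=2
All levels: A:0, B:1, C:1, D:0, E:2, F:1
max level = 2

Answer: 2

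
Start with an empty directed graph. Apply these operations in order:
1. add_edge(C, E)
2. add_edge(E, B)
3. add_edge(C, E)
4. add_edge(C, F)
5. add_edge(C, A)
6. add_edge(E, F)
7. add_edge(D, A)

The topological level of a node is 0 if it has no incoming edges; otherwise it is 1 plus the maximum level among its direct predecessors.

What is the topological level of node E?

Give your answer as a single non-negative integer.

Answer: 1

Derivation:
Op 1: add_edge(C, E). Edges now: 1
Op 2: add_edge(E, B). Edges now: 2
Op 3: add_edge(C, E) (duplicate, no change). Edges now: 2
Op 4: add_edge(C, F). Edges now: 3
Op 5: add_edge(C, A). Edges now: 4
Op 6: add_edge(E, F). Edges now: 5
Op 7: add_edge(D, A). Edges now: 6
Compute levels (Kahn BFS):
  sources (in-degree 0): C, D
  process C: level=0
    C->A: in-degree(A)=1, level(A)>=1
    C->E: in-degree(E)=0, level(E)=1, enqueue
    C->F: in-degree(F)=1, level(F)>=1
  process D: level=0
    D->A: in-degree(A)=0, level(A)=1, enqueue
  process E: level=1
    E->B: in-degree(B)=0, level(B)=2, enqueue
    E->F: in-degree(F)=0, level(F)=2, enqueue
  process A: level=1
  process B: level=2
  process F: level=2
All levels: A:1, B:2, C:0, D:0, E:1, F:2
level(E) = 1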